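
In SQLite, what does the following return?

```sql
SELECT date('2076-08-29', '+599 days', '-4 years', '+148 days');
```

2074-09-15

Applying '+599 days' to 2076-08-29: counting 599 days forward gives 2078-04-20.
Adding -4 years to 2078-04-20 gives 2074-04-20.
Applying '+148 days' to 2074-04-20: counting 148 days forward gives 2074-09-15.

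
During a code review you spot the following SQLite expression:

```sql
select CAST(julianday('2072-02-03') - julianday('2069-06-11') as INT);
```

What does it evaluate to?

19 days remain in June 2069 after the 11th (30 − 11).
Full months from July 2069 through January 2072 contribute their day counts.
Then 3 days into February 2072.
Total: 19 + 31 + 31 + 30 + 31 + 30 + 31 + 31 + 28 + 31 + 30 + 31 + 30 + 31 + 31 + 30 + 31 + 30 + 31 + 31 + 28 + 31 + 30 + 31 + 30 + 31 + 31 + 30 + 31 + 30 + 31 + 31 + 3 = 967.

967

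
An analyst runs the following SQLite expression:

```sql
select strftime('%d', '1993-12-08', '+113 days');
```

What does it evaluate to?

First apply '+113 days': 1993-12-08 → 1994-03-31.
`%d` extracts the 2-digit day of month: 31.

31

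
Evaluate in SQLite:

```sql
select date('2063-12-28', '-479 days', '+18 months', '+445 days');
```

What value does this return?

Applying '-479 days' to 2063-12-28: counting 479 days back gives 2062-09-05.
Adding +18 months to 2062-09-05 gives 2064-03-05.
Applying '+445 days' to 2064-03-05: counting 445 days forward gives 2065-05-24.

2065-05-24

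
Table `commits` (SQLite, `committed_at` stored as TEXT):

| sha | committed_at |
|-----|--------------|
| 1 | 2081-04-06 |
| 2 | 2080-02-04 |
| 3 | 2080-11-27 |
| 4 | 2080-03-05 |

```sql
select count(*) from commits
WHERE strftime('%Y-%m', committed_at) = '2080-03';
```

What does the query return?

1

Rows with year-month 2080-03: 2080-03-05 → 1.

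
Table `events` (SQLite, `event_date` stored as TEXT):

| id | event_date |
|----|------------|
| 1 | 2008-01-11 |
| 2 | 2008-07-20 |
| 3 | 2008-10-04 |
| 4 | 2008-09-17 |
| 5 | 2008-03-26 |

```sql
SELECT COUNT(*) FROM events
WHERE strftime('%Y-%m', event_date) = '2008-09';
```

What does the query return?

Rows with year-month 2008-09: 2008-09-17 → 1.

1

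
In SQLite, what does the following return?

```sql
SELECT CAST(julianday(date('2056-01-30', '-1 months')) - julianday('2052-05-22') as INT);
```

Adding -1 month to 2056-01-30 gives 2055-12-30.
9 days remain in May 2052 after the 22nd (31 − 22).
Full months from June 2052 through November 2055 contribute their day counts.
Then 30 days into December 2055.
Total: 9 + 30 + 31 + 31 + 30 + 31 + 30 + 31 + 31 + 28 + 31 + 30 + 31 + 30 + 31 + 31 + 30 + 31 + 30 + 31 + 31 + 28 + 31 + 30 + 31 + 30 + 31 + 31 + 30 + 31 + 30 + 31 + 31 + 28 + 31 + 30 + 31 + 30 + 31 + 31 + 30 + 31 + 30 + 30 = 1317.

1317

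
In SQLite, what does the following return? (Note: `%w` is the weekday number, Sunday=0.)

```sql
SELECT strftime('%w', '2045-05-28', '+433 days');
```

6

First apply '+433 days': 2045-05-28 → 2046-08-04.
2046-08-04 is a Saturday; with Sunday=0 that is 6.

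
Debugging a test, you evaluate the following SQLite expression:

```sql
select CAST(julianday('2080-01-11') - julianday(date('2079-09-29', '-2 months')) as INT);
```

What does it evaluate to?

166

Adding -2 months to 2079-09-29 gives 2079-07-29.
2 days remain in July 2079 after the 29th (31 − 29).
August 2079: 31 days.
September 2079: 30 days.
October 2079: 31 days.
November 2079: 30 days.
December 2079: 31 days.
Then 11 days into January 2080.
Total: 2 + 31 + 30 + 31 + 30 + 31 + 11 = 166.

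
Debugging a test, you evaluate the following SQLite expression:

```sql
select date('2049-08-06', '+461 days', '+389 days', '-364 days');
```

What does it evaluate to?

Applying '+461 days' to 2049-08-06: counting 461 days forward gives 2050-11-10.
Applying '+389 days' to 2050-11-10: counting 389 days forward gives 2051-12-04.
Applying '-364 days' to 2051-12-04: counting 364 days back gives 2050-12-05.

2050-12-05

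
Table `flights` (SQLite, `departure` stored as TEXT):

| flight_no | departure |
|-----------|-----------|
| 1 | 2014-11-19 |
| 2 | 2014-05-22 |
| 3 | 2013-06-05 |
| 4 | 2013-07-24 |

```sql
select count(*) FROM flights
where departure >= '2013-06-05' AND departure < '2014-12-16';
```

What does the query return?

4

Rows in [2013-06-05, 2014-12-16): 2014-11-19, 2014-05-22, 2013-06-05, 2013-07-24 → 4 rows.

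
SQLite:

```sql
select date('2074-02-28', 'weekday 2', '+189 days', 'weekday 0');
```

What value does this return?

`weekday 2` advances to the next Tuesday; 2074-02-28 is a Wednesday, so it moves forward to 2074-03-06.
Applying '+189 days' to 2074-03-06: counting 189 days forward gives 2074-09-11.
`weekday 0` advances to the next Sunday; 2074-09-11 is a Tuesday, so it moves forward to 2074-09-16.

2074-09-16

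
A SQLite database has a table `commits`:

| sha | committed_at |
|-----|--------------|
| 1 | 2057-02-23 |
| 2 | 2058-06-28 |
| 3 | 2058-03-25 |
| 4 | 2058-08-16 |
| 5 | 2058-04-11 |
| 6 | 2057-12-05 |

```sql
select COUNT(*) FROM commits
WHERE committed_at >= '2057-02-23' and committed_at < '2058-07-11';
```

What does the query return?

5

Rows in [2057-02-23, 2058-07-11): 2057-02-23, 2058-06-28, 2058-03-25, 2058-04-11, 2057-12-05 → 5 rows.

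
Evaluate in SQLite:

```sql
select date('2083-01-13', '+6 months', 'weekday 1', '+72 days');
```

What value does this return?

Adding +6 months to 2083-01-13 gives 2083-07-13.
`weekday 1` advances to the next Monday; 2083-07-13 is a Tuesday, so it moves forward to 2083-07-19.
Applying '+72 days' to 2083-07-19: counting 72 days forward gives 2083-09-29.

2083-09-29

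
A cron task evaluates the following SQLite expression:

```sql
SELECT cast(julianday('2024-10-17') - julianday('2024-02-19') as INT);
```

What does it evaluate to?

241

10 days remain in February 2024 after the 19th (29 − 19).
Full months from March 2024 through September 2024 contribute their day counts.
Then 17 days into October 2024.
Total: 10 + 31 + 30 + 31 + 30 + 31 + 31 + 30 + 17 = 241.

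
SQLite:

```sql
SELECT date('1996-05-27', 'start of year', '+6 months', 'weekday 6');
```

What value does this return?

`start of year` rewinds 1996-05-27 to 1996-01-01.
Adding +6 months to 1996-01-01 gives 1996-07-01.
`weekday 6` advances to the next Saturday; 1996-07-01 is a Monday, so it moves forward to 1996-07-06.

1996-07-06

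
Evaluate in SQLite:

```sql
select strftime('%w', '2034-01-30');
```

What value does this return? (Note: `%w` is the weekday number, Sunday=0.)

1

2034-01-30 is a Monday; with Sunday=0 that is 1.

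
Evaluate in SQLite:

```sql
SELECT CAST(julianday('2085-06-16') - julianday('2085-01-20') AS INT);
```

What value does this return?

147

11 days remain in January 2085 after the 20th (31 − 20).
February 2085: 28 days.
March 2085: 31 days.
April 2085: 30 days.
May 2085: 31 days.
Then 16 days into June 2085.
Total: 11 + 28 + 31 + 30 + 31 + 16 = 147.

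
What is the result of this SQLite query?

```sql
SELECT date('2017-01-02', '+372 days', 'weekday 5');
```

2018-01-12

Applying '+372 days' to 2017-01-02: counting 372 days forward gives 2018-01-09.
`weekday 5` advances to the next Friday; 2018-01-09 is a Tuesday, so it moves forward to 2018-01-12.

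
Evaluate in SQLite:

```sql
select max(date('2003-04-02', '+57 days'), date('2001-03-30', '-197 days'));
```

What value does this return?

date('2003-04-02', '+57 days') → 2003-05-29.
date('2001-03-30', '-197 days') → 2000-09-14.
Later of the two is 2003-05-29.

2003-05-29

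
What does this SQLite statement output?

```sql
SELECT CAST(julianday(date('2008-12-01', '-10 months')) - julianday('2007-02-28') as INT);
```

Adding -10 months to 2008-12-01 gives 2008-02-01.
0 days remain in February 2007 after the 28th (28 − 28).
Full months from March 2007 through January 2008 contribute their day counts.
Then 1 day into February 2008.
Total: 0 + 31 + 30 + 31 + 30 + 31 + 31 + 30 + 31 + 30 + 31 + 31 + 1 = 338.

338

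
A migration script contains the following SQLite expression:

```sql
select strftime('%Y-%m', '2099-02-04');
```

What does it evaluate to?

2099-02

`%Y-%m` extracts the year-month: 2099-02.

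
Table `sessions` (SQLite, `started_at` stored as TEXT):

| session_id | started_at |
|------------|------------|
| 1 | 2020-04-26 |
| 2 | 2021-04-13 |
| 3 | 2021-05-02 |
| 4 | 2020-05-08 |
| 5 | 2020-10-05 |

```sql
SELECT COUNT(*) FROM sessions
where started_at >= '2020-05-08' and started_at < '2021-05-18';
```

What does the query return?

4

Rows in [2020-05-08, 2021-05-18): 2021-04-13, 2021-05-02, 2020-05-08, 2020-10-05 → 4 rows.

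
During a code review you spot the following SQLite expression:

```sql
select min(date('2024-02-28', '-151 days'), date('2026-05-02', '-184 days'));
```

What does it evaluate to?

2023-09-30

date('2024-02-28', '-151 days') → 2023-09-30.
date('2026-05-02', '-184 days') → 2025-10-30.
Earlier of the two is 2023-09-30.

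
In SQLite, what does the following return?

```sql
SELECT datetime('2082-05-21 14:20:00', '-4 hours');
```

-4 hours from 2082-05-21 14:20:00 is 2082-05-21 10:20:00.

2082-05-21 10:20:00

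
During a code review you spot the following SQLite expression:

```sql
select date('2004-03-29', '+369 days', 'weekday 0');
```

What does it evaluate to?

2005-04-03

Applying '+369 days' to 2004-03-29: counting 369 days forward gives 2005-04-02.
`weekday 0` advances to the next Sunday; 2005-04-02 is a Saturday, so it moves forward to 2005-04-03.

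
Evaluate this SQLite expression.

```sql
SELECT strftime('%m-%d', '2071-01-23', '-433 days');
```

First apply '-433 days': 2071-01-23 → 2069-11-16.
`%m-%d` extracts the month-day: 11-16.

11-16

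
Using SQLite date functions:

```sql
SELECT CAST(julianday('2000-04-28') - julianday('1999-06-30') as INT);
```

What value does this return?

0 days remain in June 1999 after the 30th (30 − 30).
Full months from July 1999 through March 2000 contribute their day counts.
Then 28 days into April 2000.
Total: 0 + 31 + 31 + 30 + 31 + 30 + 31 + 31 + 29 + 31 + 28 = 303.

303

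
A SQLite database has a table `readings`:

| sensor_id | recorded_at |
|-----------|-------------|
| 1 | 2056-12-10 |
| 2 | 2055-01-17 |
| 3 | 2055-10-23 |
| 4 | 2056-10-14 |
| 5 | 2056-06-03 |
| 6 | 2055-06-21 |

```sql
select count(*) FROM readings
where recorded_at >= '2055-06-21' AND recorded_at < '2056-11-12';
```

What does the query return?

Rows in [2055-06-21, 2056-11-12): 2055-10-23, 2056-10-14, 2056-06-03, 2055-06-21 → 4 rows.

4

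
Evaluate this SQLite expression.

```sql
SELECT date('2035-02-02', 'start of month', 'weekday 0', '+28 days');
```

2035-03-04

`start of month` rewinds 2035-02-02 to 2035-02-01.
`weekday 0` advances to the next Sunday; 2035-02-01 is a Thursday, so it moves forward to 2035-02-04.
February 2035 has 28 days; 24 remain after the 4th, so 25 days reach 2035-03-01.
Advancing 3 more days within March lands on 2035-03-04.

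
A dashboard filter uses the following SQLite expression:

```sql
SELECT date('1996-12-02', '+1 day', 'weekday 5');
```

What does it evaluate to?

Advancing 1 more day within December lands on 1996-12-03.
`weekday 5` advances to the next Friday; 1996-12-03 is a Tuesday, so it moves forward to 1996-12-06.

1996-12-06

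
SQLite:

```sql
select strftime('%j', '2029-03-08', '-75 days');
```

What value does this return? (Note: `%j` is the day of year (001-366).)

358

First apply '-75 days': 2029-03-08 → 2028-12-23.
Day-of-year for 2028-12-23: days since 2028-01-01 inclusive = 358, zero-padded to 358.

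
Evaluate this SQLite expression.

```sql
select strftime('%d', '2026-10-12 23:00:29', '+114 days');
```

First apply '+114 days': 2026-10-12 23:00:29 → 2027-02-03 23:00:29.
`%d` extracts the 2-digit day of month: 03.

03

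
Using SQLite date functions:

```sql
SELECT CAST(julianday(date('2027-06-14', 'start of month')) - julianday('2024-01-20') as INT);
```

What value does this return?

1228

`start of month` rewinds 2027-06-14 to 2027-06-01.
11 days remain in January 2024 after the 20th (31 − 20).
Full months from February 2024 through May 2027 contribute their day counts.
Then 1 day into June 2027.
Total: 11 + 29 + 31 + 30 + 31 + 30 + 31 + 31 + 30 + 31 + 30 + 31 + 31 + 28 + 31 + 30 + 31 + 30 + 31 + 31 + 30 + 31 + 30 + 31 + 31 + 28 + 31 + 30 + 31 + 30 + 31 + 31 + 30 + 31 + 30 + 31 + 31 + 28 + 31 + 30 + 31 + 1 = 1228.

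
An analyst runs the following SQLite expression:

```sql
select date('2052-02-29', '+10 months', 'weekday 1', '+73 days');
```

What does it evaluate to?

2053-03-13

Adding +10 months to 2052-02-29 gives 2052-12-29.
`weekday 1` advances to the next Monday; 2052-12-29 is a Sunday, so it moves forward to 2052-12-30.
Applying '+73 days' to 2052-12-30: counting 73 days forward gives 2053-03-13.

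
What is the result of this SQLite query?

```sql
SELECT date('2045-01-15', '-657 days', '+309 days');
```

2044-02-02

Applying '-657 days' to 2045-01-15: counting 657 days back gives 2043-03-30.
Applying '+309 days' to 2043-03-30: counting 309 days forward gives 2044-02-02.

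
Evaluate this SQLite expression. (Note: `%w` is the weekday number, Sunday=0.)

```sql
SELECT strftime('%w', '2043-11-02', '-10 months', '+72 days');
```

0

First apply '-10 months', '+72 days': 2043-11-02 → 2043-03-15.
2043-03-15 is a Sunday; with Sunday=0 that is 0.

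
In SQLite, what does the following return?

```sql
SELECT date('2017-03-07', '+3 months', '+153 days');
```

2017-11-07

Adding +3 months to 2017-03-07 gives 2017-06-07.
Applying '+153 days' to 2017-06-07: counting 153 days forward gives 2017-11-07.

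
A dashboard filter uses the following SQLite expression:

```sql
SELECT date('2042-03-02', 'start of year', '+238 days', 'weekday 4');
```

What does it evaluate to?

2042-08-28

`start of year` rewinds 2042-03-02 to 2042-01-01.
Applying '+238 days' to 2042-01-01: counting 238 days forward gives 2042-08-27.
`weekday 4` advances to the next Thursday; 2042-08-27 is a Wednesday, so it moves forward to 2042-08-28.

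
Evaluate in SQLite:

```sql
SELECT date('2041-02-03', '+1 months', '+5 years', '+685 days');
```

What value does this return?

Adding +1 month to 2041-02-03 gives 2041-03-03.
Adding +5 years to 2041-03-03 gives 2046-03-03.
Applying '+685 days' to 2046-03-03: counting 685 days forward gives 2048-01-17.

2048-01-17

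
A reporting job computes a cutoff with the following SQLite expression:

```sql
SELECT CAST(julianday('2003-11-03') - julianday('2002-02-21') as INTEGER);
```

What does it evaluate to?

620

7 days remain in February 2002 after the 21st (28 − 21).
Full months from March 2002 through October 2003 contribute their day counts.
Then 3 days into November 2003.
Total: 7 + 31 + 30 + 31 + 30 + 31 + 31 + 30 + 31 + 30 + 31 + 31 + 28 + 31 + 30 + 31 + 30 + 31 + 31 + 30 + 31 + 3 = 620.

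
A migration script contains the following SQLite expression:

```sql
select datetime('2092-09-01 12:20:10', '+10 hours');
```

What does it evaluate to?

+10 hours from 2092-09-01 12:20:10 is 2092-09-01 22:20:10.

2092-09-01 22:20:10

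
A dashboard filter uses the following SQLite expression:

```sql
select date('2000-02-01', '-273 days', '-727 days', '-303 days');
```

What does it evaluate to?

1996-07-08

Applying '-273 days' to 2000-02-01: counting 273 days back gives 1999-05-04.
Applying '-727 days' to 1999-05-04: counting 727 days back gives 1997-05-07.
Applying '-303 days' to 1997-05-07: counting 303 days back gives 1996-07-08.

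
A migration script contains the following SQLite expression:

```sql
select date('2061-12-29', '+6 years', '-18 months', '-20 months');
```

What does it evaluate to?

2064-10-29

Adding +6 years to 2061-12-29 gives 2067-12-29.
Adding -18 months to 2067-12-29 gives 2066-06-29.
Adding -20 months to 2066-06-29 gives 2064-10-29.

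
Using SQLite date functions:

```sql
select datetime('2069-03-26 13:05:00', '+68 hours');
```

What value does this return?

+68 hours from 2069-03-26 13:05:00 is 2069-03-29 09:05:00 (crosses midnight).

2069-03-29 09:05:00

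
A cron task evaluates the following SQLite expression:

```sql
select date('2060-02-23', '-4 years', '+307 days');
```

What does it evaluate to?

Adding -4 years to 2060-02-23 gives 2056-02-23.
Applying '+307 days' to 2056-02-23: counting 307 days forward gives 2056-12-26.

2056-12-26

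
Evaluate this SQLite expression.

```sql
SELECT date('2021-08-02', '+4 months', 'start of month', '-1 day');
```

Adding +4 months to 2021-08-02 gives 2021-12-02.
`start of month` rewinds 2021-12-02 to 2021-12-01.
Going back 1 day from 2021-12-01 reaches 2021-11-30 (last day of November, 30 days).

2021-11-30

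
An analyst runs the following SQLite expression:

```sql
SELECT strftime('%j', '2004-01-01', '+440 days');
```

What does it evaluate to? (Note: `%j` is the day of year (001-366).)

First apply '+440 days': 2004-01-01 → 2005-03-16.
Day-of-year for 2005-03-16: days since 2005-01-01 inclusive = 75, zero-padded to 075.

075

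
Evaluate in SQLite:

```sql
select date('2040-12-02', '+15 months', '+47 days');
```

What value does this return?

Adding +15 months to 2040-12-02 gives 2042-03-02.
Applying '+47 days' to 2042-03-02: counting 47 days forward gives 2042-04-18.

2042-04-18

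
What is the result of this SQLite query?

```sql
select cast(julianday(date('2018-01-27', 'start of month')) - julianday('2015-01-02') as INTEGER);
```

`start of month` rewinds 2018-01-27 to 2018-01-01.
29 days remain in January 2015 after the 2nd (31 − 2).
Full months from February 2015 through December 2017 contribute their day counts.
Then 1 day into January 2018.
Total: 29 + 28 + 31 + 30 + 31 + 30 + 31 + 31 + 30 + 31 + 30 + 31 + 31 + 29 + 31 + 30 + 31 + 30 + 31 + 31 + 30 + 31 + 30 + 31 + 31 + 28 + 31 + 30 + 31 + 30 + 31 + 31 + 30 + 31 + 30 + 31 + 1 = 1095.

1095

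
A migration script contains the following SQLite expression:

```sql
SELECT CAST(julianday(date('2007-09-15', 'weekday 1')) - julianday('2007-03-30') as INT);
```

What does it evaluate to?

171

`weekday 1` advances to the next Monday; 2007-09-15 is a Saturday, so it moves forward to 2007-09-17.
1 day remains in March 2007 after the 30th (31 − 30).
April 2007: 30 days.
May 2007: 31 days.
June 2007: 30 days.
July 2007: 31 days.
August 2007: 31 days.
Then 17 days into September 2007.
Total: 1 + 30 + 31 + 30 + 31 + 31 + 17 = 171.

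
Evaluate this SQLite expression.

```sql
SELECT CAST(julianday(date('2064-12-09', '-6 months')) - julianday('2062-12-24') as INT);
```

533

Adding -6 months to 2064-12-09 gives 2064-06-09.
7 days remain in December 2062 after the 24th (31 − 24).
Full months from January 2063 through May 2064 contribute their day counts.
Then 9 days into June 2064.
Total: 7 + 31 + 28 + 31 + 30 + 31 + 30 + 31 + 31 + 30 + 31 + 30 + 31 + 31 + 29 + 31 + 30 + 31 + 9 = 533.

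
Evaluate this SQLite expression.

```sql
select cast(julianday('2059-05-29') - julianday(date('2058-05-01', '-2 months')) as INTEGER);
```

Adding -2 months to 2058-05-01 gives 2058-03-01.
30 days remain in March 2058 after the 1st (31 − 1).
Full months from April 2058 through April 2059 contribute their day counts.
Then 29 days into May 2059.
Total: 30 + 30 + 31 + 30 + 31 + 31 + 30 + 31 + 30 + 31 + 31 + 28 + 31 + 30 + 29 = 454.

454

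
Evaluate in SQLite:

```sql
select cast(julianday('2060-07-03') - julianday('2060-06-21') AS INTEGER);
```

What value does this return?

12

9 days remain in June 2060 after the 21st (30 − 21).
Then 3 days into July 2060.
Total: 9 + 3 = 12.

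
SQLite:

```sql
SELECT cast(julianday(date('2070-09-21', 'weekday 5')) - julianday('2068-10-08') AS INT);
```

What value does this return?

718

`weekday 5` advances to the next Friday; 2070-09-21 is a Sunday, so it moves forward to 2070-09-26.
23 days remain in October 2068 after the 8th (31 − 8).
Full months from November 2068 through August 2070 contribute their day counts.
Then 26 days into September 2070.
Total: 23 + 30 + 31 + 31 + 28 + 31 + 30 + 31 + 30 + 31 + 31 + 30 + 31 + 30 + 31 + 31 + 28 + 31 + 30 + 31 + 30 + 31 + 31 + 26 = 718.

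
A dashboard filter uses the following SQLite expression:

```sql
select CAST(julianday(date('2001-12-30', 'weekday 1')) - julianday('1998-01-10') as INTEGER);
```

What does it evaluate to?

`weekday 1` advances to the next Monday; 2001-12-30 is a Sunday, so it moves forward to 2001-12-31.
21 days remain in January 1998 after the 10th (31 − 10).
Full months from February 1998 through November 2001 contribute their day counts.
Then 31 days into December 2001.
Total: 21 + 28 + 31 + 30 + 31 + 30 + 31 + 31 + 30 + 31 + 30 + 31 + 31 + 28 + 31 + 30 + 31 + 30 + 31 + 31 + 30 + 31 + 30 + 31 + 31 + 29 + 31 + 30 + 31 + 30 + 31 + 31 + 30 + 31 + 30 + 31 + 31 + 28 + 31 + 30 + 31 + 30 + 31 + 31 + 30 + 31 + 30 + 31 = 1451.

1451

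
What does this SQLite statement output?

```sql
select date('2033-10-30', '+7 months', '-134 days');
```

Adding +7 months to 2033-10-30 gives 2034-05-30.
Applying '-134 days' to 2034-05-30: counting 134 days back gives 2034-01-16.

2034-01-16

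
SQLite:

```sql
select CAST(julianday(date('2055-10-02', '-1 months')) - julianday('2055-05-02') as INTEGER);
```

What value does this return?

123

Adding -1 month to 2055-10-02 gives 2055-09-02.
29 days remain in May 2055 after the 2nd (31 − 2).
June 2055: 30 days.
July 2055: 31 days.
August 2055: 31 days.
Then 2 days into September 2055.
Total: 29 + 30 + 31 + 31 + 2 = 123.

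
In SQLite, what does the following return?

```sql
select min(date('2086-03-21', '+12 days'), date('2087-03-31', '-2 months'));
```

2086-04-02

date('2086-03-21', '+12 days') → 2086-04-02.
date('2087-03-31', '-2 months') → 2087-01-31.
Earlier of the two is 2086-04-02.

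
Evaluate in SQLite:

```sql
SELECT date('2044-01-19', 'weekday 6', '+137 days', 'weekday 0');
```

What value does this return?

`weekday 6` advances to the next Saturday; 2044-01-19 is a Tuesday, so it moves forward to 2044-01-23.
Applying '+137 days' to 2044-01-23: counting 137 days forward gives 2044-06-08.
`weekday 0` advances to the next Sunday; 2044-06-08 is a Wednesday, so it moves forward to 2044-06-12.

2044-06-12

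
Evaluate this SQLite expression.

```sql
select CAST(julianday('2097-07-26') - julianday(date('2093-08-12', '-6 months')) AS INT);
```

Adding -6 months to 2093-08-12 gives 2093-02-12.
16 days remain in February 2093 after the 12th (28 − 12).
Full months from March 2093 through June 2097 contribute their day counts.
Then 26 days into July 2097.
Total: 16 + 31 + 30 + 31 + 30 + 31 + 31 + 30 + 31 + 30 + 31 + 31 + 28 + 31 + 30 + 31 + 30 + 31 + 31 + 30 + 31 + 30 + 31 + 31 + 28 + 31 + 30 + 31 + 30 + 31 + 31 + 30 + 31 + 30 + 31 + 31 + 29 + 31 + 30 + 31 + 30 + 31 + 31 + 30 + 31 + 30 + 31 + 31 + 28 + 31 + 30 + 31 + 30 + 26 = 1625.

1625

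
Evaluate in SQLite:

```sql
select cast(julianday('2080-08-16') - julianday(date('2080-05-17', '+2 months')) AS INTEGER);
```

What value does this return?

30

Adding +2 months to 2080-05-17 gives 2080-07-17.
14 days remain in July 2080 after the 17th (31 − 17).
Then 16 days into August 2080.
Total: 14 + 16 = 30.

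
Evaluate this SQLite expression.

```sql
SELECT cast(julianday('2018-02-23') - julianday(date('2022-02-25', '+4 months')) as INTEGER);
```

Adding +4 months to 2022-02-25 gives 2022-06-25.
5 days remain in February 2018 after the 23rd (28 − 23).
Full months from March 2018 through May 2022 contribute their day counts.
Then 25 days into June 2022.
Total: 5 + 31 + 30 + 31 + 30 + 31 + 31 + 30 + 31 + 30 + 31 + 31 + 28 + 31 + 30 + 31 + 30 + 31 + 31 + 30 + 31 + 30 + 31 + 31 + 29 + 31 + 30 + 31 + 30 + 31 + 31 + 30 + 31 + 30 + 31 + 31 + 28 + 31 + 30 + 31 + 30 + 31 + 31 + 30 + 31 + 30 + 31 + 31 + 28 + 31 + 30 + 31 + 25 = 1583.
The subtraction is earlier − later, so the result is −1583 → -1583.

-1583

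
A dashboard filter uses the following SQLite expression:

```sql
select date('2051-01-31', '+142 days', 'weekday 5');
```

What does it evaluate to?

2051-06-23

Applying '+142 days' to 2051-01-31: counting 142 days forward gives 2051-06-22.
`weekday 5` advances to the next Friday; 2051-06-22 is a Thursday, so it moves forward to 2051-06-23.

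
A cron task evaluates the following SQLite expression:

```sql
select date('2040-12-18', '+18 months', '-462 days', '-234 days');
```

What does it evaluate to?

2040-07-22

Adding +18 months to 2040-12-18 gives 2042-06-18.
Applying '-462 days' to 2042-06-18: counting 462 days back gives 2041-03-13.
Applying '-234 days' to 2041-03-13: counting 234 days back gives 2040-07-22.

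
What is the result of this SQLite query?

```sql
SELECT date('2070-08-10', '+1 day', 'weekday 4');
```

Advancing 1 more day within August lands on 2070-08-11.
`weekday 4` advances to the next Thursday; 2070-08-11 is a Monday, so it moves forward to 2070-08-14.

2070-08-14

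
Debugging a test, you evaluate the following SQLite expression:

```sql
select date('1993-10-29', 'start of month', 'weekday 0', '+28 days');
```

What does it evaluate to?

1993-10-31

`start of month` rewinds 1993-10-29 to 1993-10-01.
`weekday 0` advances to the next Sunday; 1993-10-01 is a Friday, so it moves forward to 1993-10-03.
Advancing 28 more days within October lands on 1993-10-31.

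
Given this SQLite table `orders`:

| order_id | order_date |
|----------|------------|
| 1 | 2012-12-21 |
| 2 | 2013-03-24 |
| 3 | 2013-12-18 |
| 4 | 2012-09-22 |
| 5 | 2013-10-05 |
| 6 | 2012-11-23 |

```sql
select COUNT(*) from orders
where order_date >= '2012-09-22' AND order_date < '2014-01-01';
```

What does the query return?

6

Rows in [2012-09-22, 2014-01-01): 2012-12-21, 2013-03-24, 2013-12-18, 2012-09-22, 2013-10-05, 2012-11-23 → 6 rows.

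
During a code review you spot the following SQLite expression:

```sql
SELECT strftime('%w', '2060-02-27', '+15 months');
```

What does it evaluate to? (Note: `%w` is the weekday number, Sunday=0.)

5

First apply '+15 months': 2060-02-27 → 2061-05-27.
2061-05-27 is a Friday; with Sunday=0 that is 5.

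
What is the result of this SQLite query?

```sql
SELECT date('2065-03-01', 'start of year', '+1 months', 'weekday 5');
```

2065-02-06

`start of year` rewinds 2065-03-01 to 2065-01-01.
Adding +1 month to 2065-01-01 gives 2065-02-01.
`weekday 5` advances to the next Friday; 2065-02-01 is a Sunday, so it moves forward to 2065-02-06.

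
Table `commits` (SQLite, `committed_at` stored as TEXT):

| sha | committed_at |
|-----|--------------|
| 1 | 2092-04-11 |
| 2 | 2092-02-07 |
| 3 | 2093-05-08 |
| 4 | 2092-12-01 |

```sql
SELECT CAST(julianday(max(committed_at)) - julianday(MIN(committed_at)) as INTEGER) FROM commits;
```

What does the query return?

456

MIN = 2092-02-07, MAX = 2093-05-08.
22 days remain in February 2092 after the 7th (29 − 7).
Full months from March 2092 through April 2093 contribute their day counts.
Then 8 days into May 2093.
Total: 22 + 31 + 30 + 31 + 30 + 31 + 31 + 30 + 31 + 30 + 31 + 31 + 28 + 31 + 30 + 8 = 456.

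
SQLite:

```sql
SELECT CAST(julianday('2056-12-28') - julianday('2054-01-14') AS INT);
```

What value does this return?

17 days remain in January 2054 after the 14th (31 − 14).
Full months from February 2054 through November 2056 contribute their day counts.
Then 28 days into December 2056.
Total: 17 + 28 + 31 + 30 + 31 + 30 + 31 + 31 + 30 + 31 + 30 + 31 + 31 + 28 + 31 + 30 + 31 + 30 + 31 + 31 + 30 + 31 + 30 + 31 + 31 + 29 + 31 + 30 + 31 + 30 + 31 + 31 + 30 + 31 + 30 + 28 = 1079.

1079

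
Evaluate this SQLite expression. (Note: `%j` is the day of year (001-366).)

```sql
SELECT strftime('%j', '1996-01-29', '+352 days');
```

015

First apply '+352 days': 1996-01-29 → 1997-01-15.
Day-of-year for 1997-01-15: days since 1997-01-01 inclusive = 15, zero-padded to 015.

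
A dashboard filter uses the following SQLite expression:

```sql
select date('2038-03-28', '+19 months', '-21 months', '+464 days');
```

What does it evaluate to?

Adding +19 months to 2038-03-28 gives 2039-10-28.
Adding -21 months to 2039-10-28 gives 2038-01-28.
Applying '+464 days' to 2038-01-28: counting 464 days forward gives 2039-05-07.

2039-05-07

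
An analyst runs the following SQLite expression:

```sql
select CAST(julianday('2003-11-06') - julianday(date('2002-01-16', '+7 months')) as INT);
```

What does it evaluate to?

447

Adding +7 months to 2002-01-16 gives 2002-08-16.
15 days remain in August 2002 after the 16th (31 − 16).
Full months from September 2002 through October 2003 contribute their day counts.
Then 6 days into November 2003.
Total: 15 + 30 + 31 + 30 + 31 + 31 + 28 + 31 + 30 + 31 + 30 + 31 + 31 + 30 + 31 + 6 = 447.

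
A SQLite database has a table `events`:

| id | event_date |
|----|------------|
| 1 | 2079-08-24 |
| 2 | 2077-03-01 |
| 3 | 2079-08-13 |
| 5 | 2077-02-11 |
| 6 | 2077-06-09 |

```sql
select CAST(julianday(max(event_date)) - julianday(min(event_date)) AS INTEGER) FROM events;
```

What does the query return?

924

MIN = 2077-02-11, MAX = 2079-08-24.
17 days remain in February 2077 after the 11th (28 − 11).
Full months from March 2077 through July 2079 contribute their day counts.
Then 24 days into August 2079.
Total: 17 + 31 + 30 + 31 + 30 + 31 + 31 + 30 + 31 + 30 + 31 + 31 + 28 + 31 + 30 + 31 + 30 + 31 + 31 + 30 + 31 + 30 + 31 + 31 + 28 + 31 + 30 + 31 + 30 + 31 + 24 = 924.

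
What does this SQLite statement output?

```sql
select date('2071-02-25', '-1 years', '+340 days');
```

Adding -1 year to 2071-02-25 gives 2070-02-25.
Applying '+340 days' to 2070-02-25: counting 340 days forward gives 2071-01-31.

2071-01-31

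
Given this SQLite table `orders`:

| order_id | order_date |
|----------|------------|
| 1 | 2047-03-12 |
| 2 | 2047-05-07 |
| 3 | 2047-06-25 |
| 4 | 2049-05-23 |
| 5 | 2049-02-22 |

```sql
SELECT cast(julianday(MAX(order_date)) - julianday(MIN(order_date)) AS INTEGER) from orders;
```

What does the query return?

803

MIN = 2047-03-12, MAX = 2049-05-23.
19 days remain in March 2047 after the 12th (31 − 12).
Full months from April 2047 through April 2049 contribute their day counts.
Then 23 days into May 2049.
Total: 19 + 30 + 31 + 30 + 31 + 31 + 30 + 31 + 30 + 31 + 31 + 29 + 31 + 30 + 31 + 30 + 31 + 31 + 30 + 31 + 30 + 31 + 31 + 28 + 31 + 30 + 23 = 803.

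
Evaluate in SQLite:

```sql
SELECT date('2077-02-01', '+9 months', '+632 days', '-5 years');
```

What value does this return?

2074-07-26

Adding +9 months to 2077-02-01 gives 2077-11-01.
Applying '+632 days' to 2077-11-01: counting 632 days forward gives 2079-07-26.
Adding -5 years to 2079-07-26 gives 2074-07-26.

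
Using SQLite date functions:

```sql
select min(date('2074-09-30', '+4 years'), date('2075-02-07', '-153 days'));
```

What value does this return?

date('2074-09-30', '+4 years') → 2078-09-30.
date('2075-02-07', '-153 days') → 2074-09-07.
Earlier of the two is 2074-09-07.

2074-09-07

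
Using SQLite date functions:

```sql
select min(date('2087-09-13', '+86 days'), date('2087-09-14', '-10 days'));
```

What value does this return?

2087-09-04

date('2087-09-13', '+86 days') → 2087-12-08.
date('2087-09-14', '-10 days') → 2087-09-04.
Earlier of the two is 2087-09-04.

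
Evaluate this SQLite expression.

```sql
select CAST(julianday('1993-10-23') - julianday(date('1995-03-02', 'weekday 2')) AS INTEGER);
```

`weekday 2` advances to the next Tuesday; 1995-03-02 is a Thursday, so it moves forward to 1995-03-07.
8 days remain in October 1993 after the 23rd (31 − 23).
Full months from November 1993 through February 1995 contribute their day counts.
Then 7 days into March 1995.
Total: 8 + 30 + 31 + 31 + 28 + 31 + 30 + 31 + 30 + 31 + 31 + 30 + 31 + 30 + 31 + 31 + 28 + 7 = 500.
The subtraction is earlier − later, so the result is −500 → -500.

-500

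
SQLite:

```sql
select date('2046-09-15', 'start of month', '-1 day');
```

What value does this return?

`start of month` rewinds 2046-09-15 to 2046-09-01.
Going back 1 day from 2046-09-01 reaches 2046-08-31 (last day of August, 31 days).

2046-08-31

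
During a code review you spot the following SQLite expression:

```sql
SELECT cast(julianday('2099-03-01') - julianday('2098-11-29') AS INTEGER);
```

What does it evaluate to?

92

1 day remains in November 2098 after the 29th (30 − 29).
December 2098: 31 days.
January 2099: 31 days.
February 2099: 28 days.
Then 1 day into March 2099.
Total: 1 + 31 + 31 + 28 + 1 = 92.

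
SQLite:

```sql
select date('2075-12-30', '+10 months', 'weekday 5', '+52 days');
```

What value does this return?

Adding +10 months to 2075-12-30 gives 2076-10-30.
`weekday 5` advances to the next Friday; 2076-10-30 is already a Friday, so it stays at 2076-10-30.
Applying '+52 days' to 2076-10-30: counting 52 days forward gives 2076-12-21.

2076-12-21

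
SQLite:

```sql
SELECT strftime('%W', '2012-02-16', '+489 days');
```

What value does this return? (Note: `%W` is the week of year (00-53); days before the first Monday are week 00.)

24

First apply '+489 days': 2012-02-16 → 2013-06-19.
2013-06-19 is a Wednesday. SQLite's %W counts Mondays since the year started; the result is 24.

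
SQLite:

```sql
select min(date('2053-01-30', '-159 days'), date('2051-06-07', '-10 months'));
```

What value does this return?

2050-08-07

date('2053-01-30', '-159 days') → 2052-08-24.
date('2051-06-07', '-10 months') → 2050-08-07.
Earlier of the two is 2050-08-07.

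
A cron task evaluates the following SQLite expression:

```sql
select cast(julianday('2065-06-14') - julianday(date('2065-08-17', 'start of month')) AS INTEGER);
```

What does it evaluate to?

-48

`start of month` rewinds 2065-08-17 to 2065-08-01.
16 days remain in June 2065 after the 14th (30 − 14).
July 2065: 31 days.
Then 1 day into August 2065.
Total: 16 + 31 + 1 = 48.
The subtraction is earlier − later, so the result is −48 → -48.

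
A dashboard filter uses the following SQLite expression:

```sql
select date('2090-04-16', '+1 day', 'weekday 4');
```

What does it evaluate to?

2090-04-20

Advancing 1 more day within April lands on 2090-04-17.
`weekday 4` advances to the next Thursday; 2090-04-17 is a Monday, so it moves forward to 2090-04-20.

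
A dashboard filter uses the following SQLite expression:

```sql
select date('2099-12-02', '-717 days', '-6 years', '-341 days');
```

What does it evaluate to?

Applying '-717 days' to 2099-12-02: counting 717 days back gives 2097-12-15.
Adding -6 years to 2097-12-15 gives 2091-12-15.
Applying '-341 days' to 2091-12-15: counting 341 days back gives 2091-01-08.

2091-01-08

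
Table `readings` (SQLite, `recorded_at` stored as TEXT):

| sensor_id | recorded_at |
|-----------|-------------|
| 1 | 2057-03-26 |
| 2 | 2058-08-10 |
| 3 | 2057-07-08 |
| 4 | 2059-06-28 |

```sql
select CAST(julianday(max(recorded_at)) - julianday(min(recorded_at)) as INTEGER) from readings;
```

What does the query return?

824

MIN = 2057-03-26, MAX = 2059-06-28.
5 days remain in March 2057 after the 26th (31 − 26).
Full months from April 2057 through May 2059 contribute their day counts.
Then 28 days into June 2059.
Total: 5 + 30 + 31 + 30 + 31 + 31 + 30 + 31 + 30 + 31 + 31 + 28 + 31 + 30 + 31 + 30 + 31 + 31 + 30 + 31 + 30 + 31 + 31 + 28 + 31 + 30 + 31 + 28 = 824.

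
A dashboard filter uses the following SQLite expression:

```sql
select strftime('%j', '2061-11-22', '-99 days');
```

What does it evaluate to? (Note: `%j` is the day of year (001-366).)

227

First apply '-99 days': 2061-11-22 → 2061-08-15.
Day-of-year for 2061-08-15: days since 2061-01-01 inclusive = 227, zero-padded to 227.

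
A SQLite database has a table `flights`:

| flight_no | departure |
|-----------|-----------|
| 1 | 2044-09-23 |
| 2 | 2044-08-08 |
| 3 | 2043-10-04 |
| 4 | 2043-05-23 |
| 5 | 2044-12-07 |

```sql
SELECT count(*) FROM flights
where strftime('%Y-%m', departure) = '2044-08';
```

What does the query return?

1

Rows with year-month 2044-08: 2044-08-08 → 1.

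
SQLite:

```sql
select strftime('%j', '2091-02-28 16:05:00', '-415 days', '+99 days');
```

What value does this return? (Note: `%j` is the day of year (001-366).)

108

First apply '-415 days', '+99 days': 2091-02-28 16:05:00 → 2090-04-18 16:05:00.
Day-of-year for 2090-04-18: days since 2090-01-01 inclusive = 108, zero-padded to 108.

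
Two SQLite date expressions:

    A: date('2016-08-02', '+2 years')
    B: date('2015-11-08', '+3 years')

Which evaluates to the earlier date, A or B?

A = 2018-08-02.
B = 2018-11-08.
A is earlier.

A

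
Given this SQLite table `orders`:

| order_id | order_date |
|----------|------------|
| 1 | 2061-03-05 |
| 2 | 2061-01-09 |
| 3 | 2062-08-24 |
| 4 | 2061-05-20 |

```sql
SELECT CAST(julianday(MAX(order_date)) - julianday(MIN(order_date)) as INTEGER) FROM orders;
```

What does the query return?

592

MIN = 2061-01-09, MAX = 2062-08-24.
22 days remain in January 2061 after the 9th (31 − 9).
Full months from February 2061 through July 2062 contribute their day counts.
Then 24 days into August 2062.
Total: 22 + 28 + 31 + 30 + 31 + 30 + 31 + 31 + 30 + 31 + 30 + 31 + 31 + 28 + 31 + 30 + 31 + 30 + 31 + 24 = 592.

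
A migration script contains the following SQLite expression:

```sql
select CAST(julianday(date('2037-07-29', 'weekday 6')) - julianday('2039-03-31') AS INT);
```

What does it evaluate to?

-607

`weekday 6` advances to the next Saturday; 2037-07-29 is a Wednesday, so it moves forward to 2037-08-01.
30 days remain in August 2037 after the 1st (31 − 1).
Full months from September 2037 through February 2039 contribute their day counts.
Then 31 days into March 2039.
Total: 30 + 30 + 31 + 30 + 31 + 31 + 28 + 31 + 30 + 31 + 30 + 31 + 31 + 30 + 31 + 30 + 31 + 31 + 28 + 31 = 607.
The subtraction is earlier − later, so the result is −607 → -607.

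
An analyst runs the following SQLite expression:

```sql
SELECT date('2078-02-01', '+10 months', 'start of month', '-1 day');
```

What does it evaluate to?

Adding +10 months to 2078-02-01 gives 2078-12-01.
`start of month` rewinds 2078-12-01 to 2078-12-01.
Going back 1 day from 2078-12-01 reaches 2078-11-30 (last day of November, 30 days).

2078-11-30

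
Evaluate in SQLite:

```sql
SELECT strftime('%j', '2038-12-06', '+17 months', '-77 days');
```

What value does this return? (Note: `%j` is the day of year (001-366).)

First apply '+17 months', '-77 days': 2038-12-06 → 2040-02-19.
Day-of-year for 2040-02-19: days since 2040-01-01 inclusive = 50, zero-padded to 050.

050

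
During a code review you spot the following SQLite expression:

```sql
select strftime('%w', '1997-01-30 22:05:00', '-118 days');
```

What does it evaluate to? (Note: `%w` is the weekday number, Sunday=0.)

First apply '-118 days': 1997-01-30 22:05:00 → 1996-10-04 22:05:00.
1996-10-04 is a Friday; with Sunday=0 that is 5.

5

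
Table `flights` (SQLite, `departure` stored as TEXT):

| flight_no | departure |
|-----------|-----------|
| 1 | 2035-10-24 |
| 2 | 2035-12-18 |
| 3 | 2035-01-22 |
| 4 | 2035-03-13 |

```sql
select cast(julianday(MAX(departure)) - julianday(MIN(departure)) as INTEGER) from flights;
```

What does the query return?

MIN = 2035-01-22, MAX = 2035-12-18.
9 days remain in January 2035 after the 22nd (31 − 22).
Full months from February 2035 through November 2035 contribute their day counts.
Then 18 days into December 2035.
Total: 9 + 28 + 31 + 30 + 31 + 30 + 31 + 31 + 30 + 31 + 30 + 18 = 330.

330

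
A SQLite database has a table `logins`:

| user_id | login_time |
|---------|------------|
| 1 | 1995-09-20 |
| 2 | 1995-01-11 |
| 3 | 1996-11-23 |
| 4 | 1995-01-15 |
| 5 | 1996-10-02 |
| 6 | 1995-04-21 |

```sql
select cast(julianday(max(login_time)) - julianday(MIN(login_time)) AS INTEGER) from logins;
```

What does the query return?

682

MIN = 1995-01-11, MAX = 1996-11-23.
20 days remain in January 1995 after the 11th (31 − 11).
Full months from February 1995 through October 1996 contribute their day counts.
Then 23 days into November 1996.
Total: 20 + 28 + 31 + 30 + 31 + 30 + 31 + 31 + 30 + 31 + 30 + 31 + 31 + 29 + 31 + 30 + 31 + 30 + 31 + 31 + 30 + 31 + 23 = 682.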